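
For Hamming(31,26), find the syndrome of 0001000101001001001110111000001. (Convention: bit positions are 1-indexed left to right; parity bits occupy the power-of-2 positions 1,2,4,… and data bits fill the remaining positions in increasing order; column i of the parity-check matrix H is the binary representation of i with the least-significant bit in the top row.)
Syndrome s = H · r^T (mod 2), r = 0001000101001001001110111000001:
  s[0] = (1010101010101010101010101010101)·(0001000101001001001110111000001) mod 2 = 0+0+0+0+0+0+0+0+0+0+0+0+1+0+0+0+0+0+1+0+1+0+1+0+1+0+0+0+0+0+1 mod 2 = 0
  s[1] = (0110011001100110011001100110011)·(0001000101001001001110111000001) mod 2 = 0+0+0+0+0+0+0+0+0+1+0+0+0+0+0+0+0+0+1+0+0+0+1+0+0+0+0+0+0+0+1 mod 2 = 0
  s[2] = (0001111000011110000111100001111)·(0001000101001001001110111000001) mod 2 = 0+0+0+1+0+0+0+0+0+0+0+0+1+0+0+0+0+0+0+1+1+0+1+0+0+0+0+0+0+0+1 mod 2 = 0
  s[3] = (0000000111111110000000011111111)·(0001000101001001001110111000001) mod 2 = 0+0+0+0+0+0+0+1+0+1+0+0+1+0+0+0+0+0+0+0+0+0+0+1+1+0+0+0+0+0+1 mod 2 = 0
  s[4] = (0000000000000001111111111111111)·(0001000101001001001110111000001) mod 2 = 0+0+0+0+0+0+0+0+0+0+0+0+0+0+0+1+0+0+1+1+1+0+1+1+1+0+0+0+0+0+1 mod 2 = 0
Syndrome = 00000
s = 0: no error detected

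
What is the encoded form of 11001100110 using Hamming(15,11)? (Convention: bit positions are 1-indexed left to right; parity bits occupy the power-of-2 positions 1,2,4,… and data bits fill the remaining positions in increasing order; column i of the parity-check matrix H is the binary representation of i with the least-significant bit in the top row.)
Codeword c = d · G (mod 2), d = 11001100110:
  c[0] = d·G[:,0] = (11001100110)·(11011010101) mod 2 = 1+1+0+0+1+0+0+0+1+0+0 mod 2 = 0
  c[1] = d·G[:,1] = (11001100110)·(10110110011) mod 2 = 1+0+0+0+0+1+0+0+0+1+0 mod 2 = 1
  c[2] = d·G[:,2] = (11001100110)·(10000000000) mod 2 = 1+0+0+0+0+0+0+0+0+0+0 mod 2 = 1
  c[3] = d·G[:,3] = (11001100110)·(01110001111) mod 2 = 0+1+0+0+0+0+0+0+1+1+0 mod 2 = 1
  c[4] = d·G[:,4] = (11001100110)·(01000000000) mod 2 = 0+1+0+0+0+0+0+0+0+0+0 mod 2 = 1
  c[5] = d·G[:,5] = (11001100110)·(00100000000) mod 2 = 0+0+0+0+0+0+0+0+0+0+0 mod 2 = 0
  c[6] = d·G[:,6] = (11001100110)·(00010000000) mod 2 = 0+0+0+0+0+0+0+0+0+0+0 mod 2 = 0
  c[7] = d·G[:,7] = (11001100110)·(00001111111) mod 2 = 0+0+0+0+1+1+0+0+1+1+0 mod 2 = 0
  c[8] = d·G[:,8] = (11001100110)·(00001000000) mod 2 = 0+0+0+0+1+0+0+0+0+0+0 mod 2 = 1
  c[9] = d·G[:,9] = (11001100110)·(00000100000) mod 2 = 0+0+0+0+0+1+0+0+0+0+0 mod 2 = 1
  c[10] = d·G[:,10] = (11001100110)·(00000010000) mod 2 = 0+0+0+0+0+0+0+0+0+0+0 mod 2 = 0
  c[11] = d·G[:,11] = (11001100110)·(00000001000) mod 2 = 0+0+0+0+0+0+0+0+0+0+0 mod 2 = 0
  c[12] = d·G[:,12] = (11001100110)·(00000000100) mod 2 = 0+0+0+0+0+0+0+0+1+0+0 mod 2 = 1
  c[13] = d·G[:,13] = (11001100110)·(00000000010) mod 2 = 0+0+0+0+0+0+0+0+0+1+0 mod 2 = 1
  c[14] = d·G[:,14] = (11001100110)·(00000000001) mod 2 = 0+0+0+0+0+0+0+0+0+0+0 mod 2 = 0
Codeword = 011110001100110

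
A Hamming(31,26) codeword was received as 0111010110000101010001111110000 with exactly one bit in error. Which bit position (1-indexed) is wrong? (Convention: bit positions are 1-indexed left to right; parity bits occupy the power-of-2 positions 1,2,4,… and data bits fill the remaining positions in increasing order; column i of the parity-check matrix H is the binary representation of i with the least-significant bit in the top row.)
Syndrome s = H · r^T (mod 2), r = 0111010110000101010001111110000:
  s[0] = (1010101010101010101010101010101)·(0111010110000101010001111110000) mod 2 = 0+0+1+0+0+0+0+0+1+0+0+0+0+0+0+0+0+0+0+0+0+0+1+0+1+0+1+0+0+0+0 mod 2 = 1
  s[1] = (0110011001100110011001100110011)·(0111010110000101010001111110000) mod 2 = 0+1+1+0+0+1+0+0+0+0+0+0+0+1+0+0+0+1+0+0+0+1+1+0+0+1+1+0+0+0+0 mod 2 = 1
  s[2] = (0001111000011110000111100001111)·(0111010110000101010001111110000) mod 2 = 0+0+0+1+0+1+0+0+0+0+0+0+0+1+0+0+0+0+0+0+0+1+1+0+0+0+0+0+0+0+0 mod 2 = 1
  s[3] = (0000000111111110000000011111111)·(0111010110000101010001111110000) mod 2 = 0+0+0+0+0+0+0+1+1+0+0+0+0+1+0+0+0+0+0+0+0+0+0+1+1+1+1+0+0+0+0 mod 2 = 1
  s[4] = (0000000000000001111111111111111)·(0111010110000101010001111110000) mod 2 = 0+0+0+0+0+0+0+0+0+0+0+0+0+0+0+1+0+1+0+0+0+1+1+1+1+1+1+0+0+0+0 mod 2 = 0
Syndrome = 11110
Column i of H is the binary representation of i, so the syndrome is the binary index of the flipped bit.
Read s = 11110 with s[0] as LSB: 1·2^0 + 1·2^1 + 1·2^2 + 1·2^3 + 0·2^4 = 15.
Error is at bit position 15.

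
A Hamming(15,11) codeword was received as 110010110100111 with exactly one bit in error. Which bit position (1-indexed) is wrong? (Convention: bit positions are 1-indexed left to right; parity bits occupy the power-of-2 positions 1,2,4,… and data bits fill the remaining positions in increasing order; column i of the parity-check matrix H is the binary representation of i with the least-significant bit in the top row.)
Syndrome s = H · r^T (mod 2), r = 110010110100111:
  s[0] = (101010101010101)·(110010110100111) mod 2 = 1+0+0+0+1+0+1+0+0+0+0+0+1+0+1 mod 2 = 1
  s[1] = (011001100110011)·(110010110100111) mod 2 = 0+1+0+0+0+0+1+0+0+1+0+0+0+1+1 mod 2 = 1
  s[2] = (000111100001111)·(110010110100111) mod 2 = 0+0+0+0+1+0+1+0+0+0+0+0+1+1+1 mod 2 = 1
  s[3] = (000000011111111)·(110010110100111) mod 2 = 0+0+0+0+0+0+0+1+0+1+0+0+1+1+1 mod 2 = 1
Syndrome = 1111
Column i of H is the binary representation of i, so the syndrome is the binary index of the flipped bit.
Read s = 1111 with s[0] as LSB: 1·2^0 + 1·2^1 + 1·2^2 + 1·2^3 = 15.
Error is at bit position 15.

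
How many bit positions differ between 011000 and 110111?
XOR = 101111, count of 1s = 5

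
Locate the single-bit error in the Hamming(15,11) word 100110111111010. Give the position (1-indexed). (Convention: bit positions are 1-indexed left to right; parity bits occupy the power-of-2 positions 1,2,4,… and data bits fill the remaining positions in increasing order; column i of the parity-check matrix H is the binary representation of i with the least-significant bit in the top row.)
Syndrome s = H · r^T (mod 2), r = 100110111111010:
  s[0] = (101010101010101)·(100110111111010) mod 2 = 1+0+0+0+1+0+1+0+1+0+1+0+0+0+0 mod 2 = 1
  s[1] = (011001100110011)·(100110111111010) mod 2 = 0+0+0+0+0+0+1+0+0+1+1+0+0+1+0 mod 2 = 0
  s[2] = (000111100001111)·(100110111111010) mod 2 = 0+0+0+1+1+0+1+0+0+0+0+1+0+1+0 mod 2 = 1
  s[3] = (000000011111111)·(100110111111010) mod 2 = 0+0+0+0+0+0+0+1+1+1+1+1+0+1+0 mod 2 = 0
Syndrome = 1010
Column i of H is the binary representation of i, so the syndrome is the binary index of the flipped bit.
Read s = 1010 with s[0] as LSB: 1·2^0 + 0·2^1 + 1·2^2 + 0·2^3 = 5.
Error is at bit position 5.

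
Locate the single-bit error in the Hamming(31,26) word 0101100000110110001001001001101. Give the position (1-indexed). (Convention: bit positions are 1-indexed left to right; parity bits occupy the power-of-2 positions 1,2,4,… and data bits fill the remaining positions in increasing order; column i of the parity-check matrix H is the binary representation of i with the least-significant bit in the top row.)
Syndrome s = H · r^T (mod 2), r = 0101100000110110001001001001101:
  s[0] = (1010101010101010101010101010101)·(0101100000110110001001001001101) mod 2 = 0+0+0+0+1+0+0+0+0+0+1+0+0+0+1+0+0+0+1+0+0+0+0+0+1+0+0+0+1+0+1 mod 2 = 1
  s[1] = (0110011001100110011001100110011)·(0101100000110110001001001001101) mod 2 = 0+1+0+0+0+0+0+0+0+0+1+0+0+1+1+0+0+0+1+0+0+1+0+0+0+0+0+0+0+0+1 mod 2 = 1
  s[2] = (0001111000011110000111100001111)·(0101100000110110001001001001101) mod 2 = 0+0+0+1+1+0+0+0+0+0+0+1+0+1+1+0+0+0+0+0+0+1+0+0+0+0+0+1+1+0+1 mod 2 = 1
  s[3] = (0000000111111110000000011111111)·(0101100000110110001001001001101) mod 2 = 0+0+0+0+0+0+0+0+0+0+1+1+0+1+1+0+0+0+0+0+0+0+0+0+1+0+0+1+1+0+1 mod 2 = 0
  s[4] = (0000000000000001111111111111111)·(0101100000110110001001001001101) mod 2 = 0+0+0+0+0+0+0+0+0+0+0+0+0+0+0+0+0+0+1+0+0+1+0+0+1+0+0+1+1+0+1 mod 2 = 0
Syndrome = 11100
Column i of H is the binary representation of i, so the syndrome is the binary index of the flipped bit.
Read s = 11100 with s[0] as LSB: 1·2^0 + 1·2^1 + 1·2^2 + 0·2^3 + 0·2^4 = 7.
Error is at bit position 7.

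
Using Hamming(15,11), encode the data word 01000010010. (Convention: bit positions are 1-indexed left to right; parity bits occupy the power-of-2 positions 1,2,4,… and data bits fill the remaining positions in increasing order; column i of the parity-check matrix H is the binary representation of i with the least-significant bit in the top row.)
Codeword c = d · G (mod 2), d = 01000010010:
  c[0] = d·G[:,0] = (01000010010)·(11011010101) mod 2 = 0+1+0+0+0+0+1+0+0+0+0 mod 2 = 0
  c[1] = d·G[:,1] = (01000010010)·(10110110011) mod 2 = 0+0+0+0+0+0+1+0+0+1+0 mod 2 = 0
  c[2] = d·G[:,2] = (01000010010)·(10000000000) mod 2 = 0+0+0+0+0+0+0+0+0+0+0 mod 2 = 0
  c[3] = d·G[:,3] = (01000010010)·(01110001111) mod 2 = 0+1+0+0+0+0+0+0+0+1+0 mod 2 = 0
  c[4] = d·G[:,4] = (01000010010)·(01000000000) mod 2 = 0+1+0+0+0+0+0+0+0+0+0 mod 2 = 1
  c[5] = d·G[:,5] = (01000010010)·(00100000000) mod 2 = 0+0+0+0+0+0+0+0+0+0+0 mod 2 = 0
  c[6] = d·G[:,6] = (01000010010)·(00010000000) mod 2 = 0+0+0+0+0+0+0+0+0+0+0 mod 2 = 0
  c[7] = d·G[:,7] = (01000010010)·(00001111111) mod 2 = 0+0+0+0+0+0+1+0+0+1+0 mod 2 = 0
  c[8] = d·G[:,8] = (01000010010)·(00001000000) mod 2 = 0+0+0+0+0+0+0+0+0+0+0 mod 2 = 0
  c[9] = d·G[:,9] = (01000010010)·(00000100000) mod 2 = 0+0+0+0+0+0+0+0+0+0+0 mod 2 = 0
  c[10] = d·G[:,10] = (01000010010)·(00000010000) mod 2 = 0+0+0+0+0+0+1+0+0+0+0 mod 2 = 1
  c[11] = d·G[:,11] = (01000010010)·(00000001000) mod 2 = 0+0+0+0+0+0+0+0+0+0+0 mod 2 = 0
  c[12] = d·G[:,12] = (01000010010)·(00000000100) mod 2 = 0+0+0+0+0+0+0+0+0+0+0 mod 2 = 0
  c[13] = d·G[:,13] = (01000010010)·(00000000010) mod 2 = 0+0+0+0+0+0+0+0+0+1+0 mod 2 = 1
  c[14] = d·G[:,14] = (01000010010)·(00000000001) mod 2 = 0+0+0+0+0+0+0+0+0+0+0 mod 2 = 0
Codeword = 000010000010010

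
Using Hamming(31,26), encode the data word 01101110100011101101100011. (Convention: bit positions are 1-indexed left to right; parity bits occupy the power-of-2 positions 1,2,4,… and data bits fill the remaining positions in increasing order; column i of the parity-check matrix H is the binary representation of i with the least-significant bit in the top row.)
Codeword c = d · G (mod 2), d = 01101110100011101101100011:
  c[0] = d·G[:,0] = (01101110100011101101100011)·(11011010101101010101010101) mod 2 = 0+1+0+0+1+0+1+0+1+0+0+0+0+1+0+0+0+1+0+1+0+0+0+0+0+1 mod 2 = 0
  c[1] = d·G[:,1] = (01101110100011101101100011)·(10110110011011001100110011) mod 2 = 0+0+1+0+0+1+1+0+0+0+0+0+1+1+0+0+1+1+0+0+1+0+0+0+1+1 mod 2 = 0
  c[2] = d·G[:,2] = (01101110100011101101100011)·(10000000000000000000000000) mod 2 = 0+0+0+0+0+0+0+0+0+0+0+0+0+0+0+0+0+0+0+0+0+0+0+0+0+0 mod 2 = 0
  c[3] = d·G[:,3] = (01101110100011101101100011)·(01110001111000111100001111) mod 2 = 0+1+1+0+0+0+0+0+1+0+0+0+0+0+1+0+1+1+0+0+0+0+0+0+1+1 mod 2 = 0
  c[4] = d·G[:,4] = (01101110100011101101100011)·(01000000000000000000000000) mod 2 = 0+1+0+0+0+0+0+0+0+0+0+0+0+0+0+0+0+0+0+0+0+0+0+0+0+0 mod 2 = 1
  c[5] = d·G[:,5] = (01101110100011101101100011)·(00100000000000000000000000) mod 2 = 0+0+1+0+0+0+0+0+0+0+0+0+0+0+0+0+0+0+0+0+0+0+0+0+0+0 mod 2 = 1
  c[6] = d·G[:,6] = (01101110100011101101100011)·(00010000000000000000000000) mod 2 = 0+0+0+0+0+0+0+0+0+0+0+0+0+0+0+0+0+0+0+0+0+0+0+0+0+0 mod 2 = 0
  c[7] = d·G[:,7] = (01101110100011101101100011)·(00001111111000000011111111) mod 2 = 0+0+0+0+1+1+1+0+1+0+0+0+0+0+0+0+0+0+0+1+1+0+0+0+1+1 mod 2 = 0
  c[8] = d·G[:,8] = (01101110100011101101100011)·(00001000000000000000000000) mod 2 = 0+0+0+0+1+0+0+0+0+0+0+0+0+0+0+0+0+0+0+0+0+0+0+0+0+0 mod 2 = 1
  c[9] = d·G[:,9] = (01101110100011101101100011)·(00000100000000000000000000) mod 2 = 0+0+0+0+0+1+0+0+0+0+0+0+0+0+0+0+0+0+0+0+0+0+0+0+0+0 mod 2 = 1
  c[10] = d·G[:,10] = (01101110100011101101100011)·(00000010000000000000000000) mod 2 = 0+0+0+0+0+0+1+0+0+0+0+0+0+0+0+0+0+0+0+0+0+0+0+0+0+0 mod 2 = 1
  c[11] = d·G[:,11] = (01101110100011101101100011)·(00000001000000000000000000) mod 2 = 0+0+0+0+0+0+0+0+0+0+0+0+0+0+0+0+0+0+0+0+0+0+0+0+0+0 mod 2 = 0
  c[12] = d·G[:,12] = (01101110100011101101100011)·(00000000100000000000000000) mod 2 = 0+0+0+0+0+0+0+0+1+0+0+0+0+0+0+0+0+0+0+0+0+0+0+0+0+0 mod 2 = 1
  c[13] = d·G[:,13] = (01101110100011101101100011)·(00000000010000000000000000) mod 2 = 0+0+0+0+0+0+0+0+0+0+0+0+0+0+0+0+0+0+0+0+0+0+0+0+0+0 mod 2 = 0
  c[14] = d·G[:,14] = (01101110100011101101100011)·(00000000001000000000000000) mod 2 = 0+0+0+0+0+0+0+0+0+0+0+0+0+0+0+0+0+0+0+0+0+0+0+0+0+0 mod 2 = 0
  c[15] = d·G[:,15] = (01101110100011101101100011)·(00000000000111111111111111) mod 2 = 0+0+0+0+0+0+0+0+0+0+0+0+1+1+1+0+1+1+0+1+1+0+0+0+1+1 mod 2 = 1
  c[16] = d·G[:,16] = (01101110100011101101100011)·(00000000000100000000000000) mod 2 = 0+0+0+0+0+0+0+0+0+0+0+0+0+0+0+0+0+0+0+0+0+0+0+0+0+0 mod 2 = 0
  c[17] = d·G[:,17] = (01101110100011101101100011)·(00000000000010000000000000) mod 2 = 0+0+0+0+0+0+0+0+0+0+0+0+1+0+0+0+0+0+0+0+0+0+0+0+0+0 mod 2 = 1
  c[18] = d·G[:,18] = (01101110100011101101100011)·(00000000000001000000000000) mod 2 = 0+0+0+0+0+0+0+0+0+0+0+0+0+1+0+0+0+0+0+0+0+0+0+0+0+0 mod 2 = 1
  c[19] = d·G[:,19] = (01101110100011101101100011)·(00000000000000100000000000) mod 2 = 0+0+0+0+0+0+0+0+0+0+0+0+0+0+1+0+0+0+0+0+0+0+0+0+0+0 mod 2 = 1
  c[20] = d·G[:,20] = (01101110100011101101100011)·(00000000000000010000000000) mod 2 = 0+0+0+0+0+0+0+0+0+0+0+0+0+0+0+0+0+0+0+0+0+0+0+0+0+0 mod 2 = 0
  c[21] = d·G[:,21] = (01101110100011101101100011)·(00000000000000001000000000) mod 2 = 0+0+0+0+0+0+0+0+0+0+0+0+0+0+0+0+1+0+0+0+0+0+0+0+0+0 mod 2 = 1
  c[22] = d·G[:,22] = (01101110100011101101100011)·(00000000000000000100000000) mod 2 = 0+0+0+0+0+0+0+0+0+0+0+0+0+0+0+0+0+1+0+0+0+0+0+0+0+0 mod 2 = 1
  c[23] = d·G[:,23] = (01101110100011101101100011)·(00000000000000000010000000) mod 2 = 0+0+0+0+0+0+0+0+0+0+0+0+0+0+0+0+0+0+0+0+0+0+0+0+0+0 mod 2 = 0
  c[24] = d·G[:,24] = (01101110100011101101100011)·(00000000000000000001000000) mod 2 = 0+0+0+0+0+0+0+0+0+0+0+0+0+0+0+0+0+0+0+1+0+0+0+0+0+0 mod 2 = 1
  c[25] = d·G[:,25] = (01101110100011101101100011)·(00000000000000000000100000) mod 2 = 0+0+0+0+0+0+0+0+0+0+0+0+0+0+0+0+0+0+0+0+1+0+0+0+0+0 mod 2 = 1
  c[26] = d·G[:,26] = (01101110100011101101100011)·(00000000000000000000010000) mod 2 = 0+0+0+0+0+0+0+0+0+0+0+0+0+0+0+0+0+0+0+0+0+0+0+0+0+0 mod 2 = 0
  c[27] = d·G[:,27] = (01101110100011101101100011)·(00000000000000000000001000) mod 2 = 0+0+0+0+0+0+0+0+0+0+0+0+0+0+0+0+0+0+0+0+0+0+0+0+0+0 mod 2 = 0
  c[28] = d·G[:,28] = (01101110100011101101100011)·(00000000000000000000000100) mod 2 = 0+0+0+0+0+0+0+0+0+0+0+0+0+0+0+0+0+0+0+0+0+0+0+0+0+0 mod 2 = 0
  c[29] = d·G[:,29] = (01101110100011101101100011)·(00000000000000000000000010) mod 2 = 0+0+0+0+0+0+0+0+0+0+0+0+0+0+0+0+0+0+0+0+0+0+0+0+1+0 mod 2 = 1
  c[30] = d·G[:,30] = (01101110100011101101100011)·(00000000000000000000000001) mod 2 = 0+0+0+0+0+0+0+0+0+0+0+0+0+0+0+0+0+0+0+0+0+0+0+0+0+1 mod 2 = 1
Codeword = 0000110011101001011101101100011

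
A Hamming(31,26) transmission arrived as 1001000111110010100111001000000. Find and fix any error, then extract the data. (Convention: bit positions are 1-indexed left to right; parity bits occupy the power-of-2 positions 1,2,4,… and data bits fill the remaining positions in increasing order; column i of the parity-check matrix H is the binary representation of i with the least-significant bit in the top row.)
Syndrome s = H · r^T (mod 2), r = 1001000111110010100111001000000:
  s[0] = (1010101010101010101010101010101)·(1001000111110010100111001000000) mod 2 = 1+0+0+0+0+0+0+0+1+0+1+0+0+0+1+0+1+0+0+0+1+0+0+0+1+0+0+0+0+0+0 mod 2 = 1
  s[1] = (0110011001100110011001100110011)·(1001000111110010100111001000000) mod 2 = 0+0+0+0+0+0+0+0+0+1+1+0+0+0+1+0+0+0+0+0+0+1+0+0+0+0+0+0+0+0+0 mod 2 = 0
  s[2] = (0001111000011110000111100001111)·(1001000111110010100111001000000) mod 2 = 0+0+0+1+0+0+0+0+0+0+0+1+0+0+1+0+0+0+0+1+1+1+0+0+0+0+0+0+0+0+0 mod 2 = 0
  s[3] = (0000000111111110000000011111111)·(1001000111110010100111001000000) mod 2 = 0+0+0+0+0+0+0+1+1+1+1+1+0+0+1+0+0+0+0+0+0+0+0+0+1+0+0+0+0+0+0 mod 2 = 1
  s[4] = (0000000000000001111111111111111)·(1001000111110010100111001000000) mod 2 = 0+0+0+0+0+0+0+0+0+0+0+0+0+0+0+0+1+0+0+1+1+1+0+0+1+0+0+0+0+0+0 mod 2 = 1
Syndrome = 10011
Column 25 of H equals this syndrome → error at bit 25 (1-indexed).
Flip bit 25: 1001000111110010100111001000000 → 1001000111110010100111000000000
Extract data bits at positions {3,5,6,7,9,10,11,12,13,14,15,17,18,19,20,21,22,23,24,25,26,27,28,29,30,31}: 00001111001100111000000000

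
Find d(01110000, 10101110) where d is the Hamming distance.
XOR = 11011110, count of 1s = 6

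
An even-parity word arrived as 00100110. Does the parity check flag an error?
Sum of received bits: 0+0+1+0+0+1+1+0 = 3; 3 mod 2 = 1. Result is 1 ≠ 0 → error detected.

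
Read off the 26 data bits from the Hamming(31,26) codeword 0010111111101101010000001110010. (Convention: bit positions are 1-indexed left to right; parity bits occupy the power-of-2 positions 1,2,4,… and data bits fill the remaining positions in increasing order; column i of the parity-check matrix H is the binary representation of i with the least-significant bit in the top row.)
Parity bits occupy power-of-2 positions; data bits are at positions {3,5,6,7,9,10,11,12,13,14,15,17,18,19,20,21,22,23,24,25,26,27,28,29,30,31} (1-indexed).
Extract: c[3]=1 c[5]=1 c[6]=1 c[7]=1 c[9]=1 c[10]=1 c[11]=1 c[12]=0 c[13]=1 c[14]=1 c[15]=0 c[17]=0 c[18]=1 c[19]=0 c[20]=0 c[21]=0 c[22]=0 c[23]=0 c[24]=0 c[25]=1 c[26]=1 c[27]=1 c[28]=0 c[29]=0 c[30]=1 c[31]=0
Data = 11111110110010000001110010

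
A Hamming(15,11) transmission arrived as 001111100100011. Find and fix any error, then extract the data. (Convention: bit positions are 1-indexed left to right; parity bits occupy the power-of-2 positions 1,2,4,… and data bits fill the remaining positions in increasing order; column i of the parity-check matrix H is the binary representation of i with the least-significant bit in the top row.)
Syndrome s = H · r^T (mod 2), r = 001111100100011:
  s[0] = (101010101010101)·(001111100100011) mod 2 = 0+0+1+0+1+0+1+0+0+0+0+0+0+0+1 mod 2 = 0
  s[1] = (011001100110011)·(001111100100011) mod 2 = 0+0+1+0+0+1+1+0+0+1+0+0+0+1+1 mod 2 = 0
  s[2] = (000111100001111)·(001111100100011) mod 2 = 0+0+0+1+1+1+1+0+0+0+0+0+0+1+1 mod 2 = 0
  s[3] = (000000011111111)·(001111100100011) mod 2 = 0+0+0+0+0+0+0+0+0+1+0+0+0+1+1 mod 2 = 1
Syndrome = 0001
Column 8 of H equals this syndrome → error at bit 8 (1-indexed).
Flip bit 8: 001111100100011 → 001111110100011
Extract data bits at positions {3,5,6,7,9,10,11,12,13,14,15}: 11110100011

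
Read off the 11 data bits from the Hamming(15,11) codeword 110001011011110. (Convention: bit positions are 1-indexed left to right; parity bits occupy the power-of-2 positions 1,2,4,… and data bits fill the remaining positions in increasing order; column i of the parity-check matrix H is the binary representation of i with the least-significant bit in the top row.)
Parity bits occupy power-of-2 positions; data bits are at positions {3,5,6,7,9,10,11,12,13,14,15} (1-indexed).
Extract: c[3]=0 c[5]=0 c[6]=1 c[7]=0 c[9]=1 c[10]=0 c[11]=1 c[12]=1 c[13]=1 c[14]=1 c[15]=0
Data = 00101011110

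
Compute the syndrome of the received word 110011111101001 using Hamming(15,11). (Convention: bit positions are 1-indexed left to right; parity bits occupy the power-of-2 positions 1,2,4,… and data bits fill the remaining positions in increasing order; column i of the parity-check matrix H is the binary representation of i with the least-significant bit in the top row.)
Syndrome s = H · r^T (mod 2), r = 110011111101001:
  s[0] = (101010101010101)·(110011111101001) mod 2 = 1+0+0+0+1+0+1+0+1+0+0+0+0+0+1 mod 2 = 1
  s[1] = (011001100110011)·(110011111101001) mod 2 = 0+1+0+0+0+1+1+0+0+1+0+0+0+0+1 mod 2 = 1
  s[2] = (000111100001111)·(110011111101001) mod 2 = 0+0+0+0+1+1+1+0+0+0+0+1+0+0+1 mod 2 = 1
  s[3] = (000000011111111)·(110011111101001) mod 2 = 0+0+0+0+0+0+0+1+1+1+0+1+0+0+1 mod 2 = 1
Syndrome = 1111
Non-zero syndrome: error at position 15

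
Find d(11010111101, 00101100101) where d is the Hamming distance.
XOR = 11111011000, count of 1s = 7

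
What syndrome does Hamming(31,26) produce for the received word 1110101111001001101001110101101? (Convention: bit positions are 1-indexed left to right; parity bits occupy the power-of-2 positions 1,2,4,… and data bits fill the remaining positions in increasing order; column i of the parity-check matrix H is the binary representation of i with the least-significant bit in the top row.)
Syndrome s = H · r^T (mod 2), r = 1110101111001001101001110101101:
  s[0] = (1010101010101010101010101010101)·(1110101111001001101001110101101) mod 2 = 1+0+1+0+1+0+1+0+1+0+0+0+1+0+0+0+1+0+1+0+0+0+1+0+0+0+0+0+1+0+1 mod 2 = 1
  s[1] = (0110011001100110011001100110011)·(1110101111001001101001110101101) mod 2 = 0+1+1+0+0+0+1+0+0+1+0+0+0+0+0+0+0+0+1+0+0+1+1+0+0+1+0+0+0+0+1 mod 2 = 1
  s[2] = (0001111000011110000111100001111)·(1110101111001001101001110101101) mod 2 = 0+0+0+0+1+0+1+0+0+0+0+0+1+0+0+0+0+0+0+0+0+1+1+0+0+0+0+1+1+0+1 mod 2 = 0
  s[3] = (0000000111111110000000011111111)·(1110101111001001101001110101101) mod 2 = 0+0+0+0+0+0+0+1+1+1+0+0+1+0+0+0+0+0+0+0+0+0+0+1+0+1+0+1+1+0+1 mod 2 = 1
  s[4] = (0000000000000001111111111111111)·(1110101111001001101001110101101) mod 2 = 0+0+0+0+0+0+0+0+0+0+0+0+0+0+0+1+1+0+1+0+0+1+1+1+0+1+0+1+1+0+1 mod 2 = 0
Syndrome = 11010
Non-zero syndrome: error at position 11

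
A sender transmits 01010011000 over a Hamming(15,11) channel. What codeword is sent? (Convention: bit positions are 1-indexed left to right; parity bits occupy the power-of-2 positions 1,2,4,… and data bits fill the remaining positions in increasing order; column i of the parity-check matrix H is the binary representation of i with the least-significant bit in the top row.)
Codeword c = d · G (mod 2), d = 01010011000:
  c[0] = d·G[:,0] = (01010011000)·(11011010101) mod 2 = 0+1+0+1+0+0+1+0+0+0+0 mod 2 = 1
  c[1] = d·G[:,1] = (01010011000)·(10110110011) mod 2 = 0+0+0+1+0+0+1+0+0+0+0 mod 2 = 0
  c[2] = d·G[:,2] = (01010011000)·(10000000000) mod 2 = 0+0+0+0+0+0+0+0+0+0+0 mod 2 = 0
  c[3] = d·G[:,3] = (01010011000)·(01110001111) mod 2 = 0+1+0+1+0+0+0+1+0+0+0 mod 2 = 1
  c[4] = d·G[:,4] = (01010011000)·(01000000000) mod 2 = 0+1+0+0+0+0+0+0+0+0+0 mod 2 = 1
  c[5] = d·G[:,5] = (01010011000)·(00100000000) mod 2 = 0+0+0+0+0+0+0+0+0+0+0 mod 2 = 0
  c[6] = d·G[:,6] = (01010011000)·(00010000000) mod 2 = 0+0+0+1+0+0+0+0+0+0+0 mod 2 = 1
  c[7] = d·G[:,7] = (01010011000)·(00001111111) mod 2 = 0+0+0+0+0+0+1+1+0+0+0 mod 2 = 0
  c[8] = d·G[:,8] = (01010011000)·(00001000000) mod 2 = 0+0+0+0+0+0+0+0+0+0+0 mod 2 = 0
  c[9] = d·G[:,9] = (01010011000)·(00000100000) mod 2 = 0+0+0+0+0+0+0+0+0+0+0 mod 2 = 0
  c[10] = d·G[:,10] = (01010011000)·(00000010000) mod 2 = 0+0+0+0+0+0+1+0+0+0+0 mod 2 = 1
  c[11] = d·G[:,11] = (01010011000)·(00000001000) mod 2 = 0+0+0+0+0+0+0+1+0+0+0 mod 2 = 1
  c[12] = d·G[:,12] = (01010011000)·(00000000100) mod 2 = 0+0+0+0+0+0+0+0+0+0+0 mod 2 = 0
  c[13] = d·G[:,13] = (01010011000)·(00000000010) mod 2 = 0+0+0+0+0+0+0+0+0+0+0 mod 2 = 0
  c[14] = d·G[:,14] = (01010011000)·(00000000001) mod 2 = 0+0+0+0+0+0+0+0+0+0+0 mod 2 = 0
Codeword = 100110100011000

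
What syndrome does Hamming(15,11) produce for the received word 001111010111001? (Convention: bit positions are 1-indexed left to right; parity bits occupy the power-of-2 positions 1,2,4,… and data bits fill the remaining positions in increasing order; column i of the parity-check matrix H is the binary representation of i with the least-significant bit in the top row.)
Syndrome s = H · r^T (mod 2), r = 001111010111001:
  s[0] = (101010101010101)·(001111010111001) mod 2 = 0+0+1+0+1+0+0+0+0+0+1+0+0+0+1 mod 2 = 0
  s[1] = (011001100110011)·(001111010111001) mod 2 = 0+0+1+0+0+1+0+0+0+1+1+0+0+0+1 mod 2 = 1
  s[2] = (000111100001111)·(001111010111001) mod 2 = 0+0+0+1+1+1+0+0+0+0+0+1+0+0+1 mod 2 = 1
  s[3] = (000000011111111)·(001111010111001) mod 2 = 0+0+0+0+0+0+0+1+0+1+1+1+0+0+1 mod 2 = 1
Syndrome = 0111
Non-zero syndrome: error at position 14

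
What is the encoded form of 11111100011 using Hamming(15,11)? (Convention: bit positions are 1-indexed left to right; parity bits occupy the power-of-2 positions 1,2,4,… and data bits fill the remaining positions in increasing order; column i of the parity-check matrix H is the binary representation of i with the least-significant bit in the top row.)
Codeword c = d · G (mod 2), d = 11111100011:
  c[0] = d·G[:,0] = (11111100011)·(11011010101) mod 2 = 1+1+0+1+1+0+0+0+0+0+1 mod 2 = 1
  c[1] = d·G[:,1] = (11111100011)·(10110110011) mod 2 = 1+0+1+1+0+1+0+0+0+1+1 mod 2 = 0
  c[2] = d·G[:,2] = (11111100011)·(10000000000) mod 2 = 1+0+0+0+0+0+0+0+0+0+0 mod 2 = 1
  c[3] = d·G[:,3] = (11111100011)·(01110001111) mod 2 = 0+1+1+1+0+0+0+0+0+1+1 mod 2 = 1
  c[4] = d·G[:,4] = (11111100011)·(01000000000) mod 2 = 0+1+0+0+0+0+0+0+0+0+0 mod 2 = 1
  c[5] = d·G[:,5] = (11111100011)·(00100000000) mod 2 = 0+0+1+0+0+0+0+0+0+0+0 mod 2 = 1
  c[6] = d·G[:,6] = (11111100011)·(00010000000) mod 2 = 0+0+0+1+0+0+0+0+0+0+0 mod 2 = 1
  c[7] = d·G[:,7] = (11111100011)·(00001111111) mod 2 = 0+0+0+0+1+1+0+0+0+1+1 mod 2 = 0
  c[8] = d·G[:,8] = (11111100011)·(00001000000) mod 2 = 0+0+0+0+1+0+0+0+0+0+0 mod 2 = 1
  c[9] = d·G[:,9] = (11111100011)·(00000100000) mod 2 = 0+0+0+0+0+1+0+0+0+0+0 mod 2 = 1
  c[10] = d·G[:,10] = (11111100011)·(00000010000) mod 2 = 0+0+0+0+0+0+0+0+0+0+0 mod 2 = 0
  c[11] = d·G[:,11] = (11111100011)·(00000001000) mod 2 = 0+0+0+0+0+0+0+0+0+0+0 mod 2 = 0
  c[12] = d·G[:,12] = (11111100011)·(00000000100) mod 2 = 0+0+0+0+0+0+0+0+0+0+0 mod 2 = 0
  c[13] = d·G[:,13] = (11111100011)·(00000000010) mod 2 = 0+0+0+0+0+0+0+0+0+1+0 mod 2 = 1
  c[14] = d·G[:,14] = (11111100011)·(00000000001) mod 2 = 0+0+0+0+0+0+0+0+0+0+1 mod 2 = 1
Codeword = 101111101100011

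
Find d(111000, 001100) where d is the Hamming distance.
XOR = 110100, count of 1s = 3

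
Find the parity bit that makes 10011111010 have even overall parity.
Sum of data bits: 1+0+0+1+1+1+1+1+0+1+0 = 7.
7 mod 2 = 1, so parity bit = 1.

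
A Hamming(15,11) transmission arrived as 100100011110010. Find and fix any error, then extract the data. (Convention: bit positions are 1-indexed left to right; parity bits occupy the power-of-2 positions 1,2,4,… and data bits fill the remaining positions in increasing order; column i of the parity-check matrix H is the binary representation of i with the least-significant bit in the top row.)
Syndrome s = H · r^T (mod 2), r = 100100011110010:
  s[0] = (101010101010101)·(100100011110010) mod 2 = 1+0+0+0+0+0+0+0+1+0+1+0+0+0+0 mod 2 = 1
  s[1] = (011001100110011)·(100100011110010) mod 2 = 0+0+0+0+0+0+0+0+0+1+1+0+0+1+0 mod 2 = 1
  s[2] = (000111100001111)·(100100011110010) mod 2 = 0+0+0+1+0+0+0+0+0+0+0+0+0+1+0 mod 2 = 0
  s[3] = (000000011111111)·(100100011110010) mod 2 = 0+0+0+0+0+0+0+1+1+1+1+0+0+1+0 mod 2 = 1
Syndrome = 1101
Column 11 of H equals this syndrome → error at bit 11 (1-indexed).
Flip bit 11: 100100011110010 → 100100011100010
Extract data bits at positions {3,5,6,7,9,10,11,12,13,14,15}: 00001100010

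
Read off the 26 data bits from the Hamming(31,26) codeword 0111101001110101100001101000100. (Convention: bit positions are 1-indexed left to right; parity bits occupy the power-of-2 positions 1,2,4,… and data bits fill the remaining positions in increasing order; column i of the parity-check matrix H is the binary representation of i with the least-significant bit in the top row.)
Parity bits occupy power-of-2 positions; data bits are at positions {3,5,6,7,9,10,11,12,13,14,15,17,18,19,20,21,22,23,24,25,26,27,28,29,30,31} (1-indexed).
Extract: c[3]=1 c[5]=1 c[6]=0 c[7]=1 c[9]=0 c[10]=1 c[11]=1 c[12]=1 c[13]=0 c[14]=1 c[15]=0 c[17]=1 c[18]=0 c[19]=0 c[20]=0 c[21]=0 c[22]=1 c[23]=1 c[24]=0 c[25]=1 c[26]=0 c[27]=0 c[28]=0 c[29]=1 c[30]=0 c[31]=0
Data = 11010111010100001101000100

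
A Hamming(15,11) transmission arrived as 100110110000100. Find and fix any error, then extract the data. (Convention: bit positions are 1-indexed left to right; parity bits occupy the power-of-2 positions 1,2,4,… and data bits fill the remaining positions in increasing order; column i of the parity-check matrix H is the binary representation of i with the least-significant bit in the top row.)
Syndrome s = H · r^T (mod 2), r = 100110110000100:
  s[0] = (101010101010101)·(100110110000100) mod 2 = 1+0+0+0+1+0+1+0+0+0+0+0+1+0+0 mod 2 = 0
  s[1] = (011001100110011)·(100110110000100) mod 2 = 0+0+0+0+0+0+1+0+0+0+0+0+0+0+0 mod 2 = 1
  s[2] = (000111100001111)·(100110110000100) mod 2 = 0+0+0+1+1+0+1+0+0+0+0+0+1+0+0 mod 2 = 0
  s[3] = (000000011111111)·(100110110000100) mod 2 = 0+0+0+0+0+0+0+1+0+0+0+0+1+0+0 mod 2 = 0
Syndrome = 0100
Column 2 of H equals this syndrome → error at bit 2 (1-indexed).
Flip bit 2: 100110110000100 → 110110110000100
Extract data bits at positions {3,5,6,7,9,10,11,12,13,14,15}: 01010000100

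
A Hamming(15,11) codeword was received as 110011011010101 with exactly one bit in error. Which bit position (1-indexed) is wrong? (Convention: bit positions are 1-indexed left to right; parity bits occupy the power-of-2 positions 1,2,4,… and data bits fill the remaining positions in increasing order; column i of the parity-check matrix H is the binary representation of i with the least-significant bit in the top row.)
Syndrome s = H · r^T (mod 2), r = 110011011010101:
  s[0] = (101010101010101)·(110011011010101) mod 2 = 1+0+0+0+1+0+0+0+1+0+1+0+1+0+1 mod 2 = 0
  s[1] = (011001100110011)·(110011011010101) mod 2 = 0+1+0+0+0+1+0+0+0+0+1+0+0+0+1 mod 2 = 0
  s[2] = (000111100001111)·(110011011010101) mod 2 = 0+0+0+0+1+1+0+0+0+0+0+0+1+0+1 mod 2 = 0
  s[3] = (000000011111111)·(110011011010101) mod 2 = 0+0+0+0+0+0+0+1+1+0+1+0+1+0+1 mod 2 = 1
Syndrome = 0001
Column i of H is the binary representation of i, so the syndrome is the binary index of the flipped bit.
Read s = 0001 with s[0] as LSB: 0·2^0 + 0·2^1 + 0·2^2 + 1·2^3 = 8.
Error is at bit position 8.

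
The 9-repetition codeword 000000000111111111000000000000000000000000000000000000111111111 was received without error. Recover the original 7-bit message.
Split into 9-bit blocks: 000000000 111111111 000000000 000000000 000000000 000000000 111111111
Data = 0100001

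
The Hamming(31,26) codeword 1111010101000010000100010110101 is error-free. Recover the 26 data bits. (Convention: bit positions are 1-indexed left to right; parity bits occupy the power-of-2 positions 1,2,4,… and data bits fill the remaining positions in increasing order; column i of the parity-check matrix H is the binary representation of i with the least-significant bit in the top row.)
Parity bits occupy power-of-2 positions; data bits are at positions {3,5,6,7,9,10,11,12,13,14,15,17,18,19,20,21,22,23,24,25,26,27,28,29,30,31} (1-indexed).
Extract: c[3]=1 c[5]=0 c[6]=1 c[7]=0 c[9]=0 c[10]=1 c[11]=0 c[12]=0 c[13]=0 c[14]=0 c[15]=1 c[17]=0 c[18]=0 c[19]=0 c[20]=1 c[21]=0 c[22]=0 c[23]=0 c[24]=1 c[25]=0 c[26]=1 c[27]=1 c[28]=0 c[29]=1 c[30]=0 c[31]=1
Data = 10100100001000100010110101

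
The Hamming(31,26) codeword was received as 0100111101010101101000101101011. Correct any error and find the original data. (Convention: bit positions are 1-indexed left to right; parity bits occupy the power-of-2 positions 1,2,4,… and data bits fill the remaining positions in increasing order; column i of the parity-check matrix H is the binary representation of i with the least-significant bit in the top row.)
Syndrome s = H · r^T (mod 2), r = 0100111101010101101000101101011:
  s[0] = (1010101010101010101010101010101)·(0100111101010101101000101101011) mod 2 = 0+0+0+0+1+0+1+0+0+0+0+0+0+0+0+0+1+0+1+0+0+0+1+0+1+0+0+0+0+0+1 mod 2 = 1
  s[1] = (0110011001100110011001100110011)·(0100111101010101101000101101011) mod 2 = 0+1+0+0+0+1+1+0+0+1+0+0+0+1+0+0+0+0+1+0+0+0+1+0+0+1+0+0+0+1+1 mod 2 = 0
  s[2] = (0001111000011110000111100001111)·(0100111101010101101000101101011) mod 2 = 0+0+0+0+1+1+1+0+0+0+0+1+0+1+0+0+0+0+0+0+0+0+1+0+0+0+0+1+0+1+1 mod 2 = 1
  s[3] = (0000000111111110000000011111111)·(0100111101010101101000101101011) mod 2 = 0+0+0+0+0+0+0+1+0+1+0+1+0+1+0+0+0+0+0+0+0+0+0+0+1+1+0+1+0+1+1 mod 2 = 1
  s[4] = (0000000000000001111111111111111)·(0100111101010101101000101101011) mod 2 = 0+0+0+0+0+0+0+0+0+0+0+0+0+0+0+1+1+0+1+0+0+0+1+0+1+1+0+1+0+1+1 mod 2 = 1
Syndrome = 10111
Column 29 of H equals this syndrome → error at bit 29 (1-indexed).
Flip bit 29: 0100111101010101101000101101011 → 0100111101010101101000101101111
Extract data bits at positions {3,5,6,7,9,10,11,12,13,14,15,17,18,19,20,21,22,23,24,25,26,27,28,29,30,31}: 01110101010101000101101111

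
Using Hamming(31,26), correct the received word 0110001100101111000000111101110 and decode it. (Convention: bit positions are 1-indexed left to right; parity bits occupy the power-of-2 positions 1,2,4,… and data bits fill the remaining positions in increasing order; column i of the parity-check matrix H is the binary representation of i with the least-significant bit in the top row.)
Syndrome s = H · r^T (mod 2), r = 0110001100101111000000111101110:
  s[0] = (1010101010101010101010101010101)·(0110001100101111000000111101110) mod 2 = 0+0+1+0+0+0+1+0+0+0+1+0+1+0+1+0+0+0+0+0+0+0+1+0+1+0+0+0+1+0+0 mod 2 = 0
  s[1] = (0110011001100110011001100110011)·(0110001100101111000000111101110) mod 2 = 0+1+1+0+0+0+1+0+0+0+1+0+0+1+1+0+0+0+0+0+0+0+1+0+0+1+0+0+0+1+0 mod 2 = 1
  s[2] = (0001111000011110000111100001111)·(0110001100101111000000111101110) mod 2 = 0+0+0+0+0+0+1+0+0+0+0+0+1+1+1+0+0+0+0+0+0+0+1+0+0+0+0+1+1+1+0 mod 2 = 0
  s[3] = (0000000111111110000000011111111)·(0110001100101111000000111101110) mod 2 = 0+0+0+0+0+0+0+1+0+0+1+0+1+1+1+0+0+0+0+0+0+0+0+1+1+1+0+1+1+1+0 mod 2 = 1
  s[4] = (0000000000000001111111111111111)·(0110001100101111000000111101110) mod 2 = 0+0+0+0+0+0+0+0+0+0+0+0+0+0+0+1+0+0+0+0+0+0+1+1+1+1+0+1+1+1+0 mod 2 = 0
Syndrome = 01010
Column 10 of H equals this syndrome → error at bit 10 (1-indexed).
Flip bit 10: 0110001100101111000000111101110 → 0110001101101111000000111101110
Extract data bits at positions {3,5,6,7,9,10,11,12,13,14,15,17,18,19,20,21,22,23,24,25,26,27,28,29,30,31}: 10010110111000000111101110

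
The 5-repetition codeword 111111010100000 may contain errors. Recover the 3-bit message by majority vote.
Split into 5-bit blocks and majority-vote each:
  block 1 = 11111: 5 ones, 0 zeros → 1
  block 2 = 10101: 3 ones, 2 zeros → 1
  block 3 = 00000: 0 ones, 5 zeros → 0
Decoded = 110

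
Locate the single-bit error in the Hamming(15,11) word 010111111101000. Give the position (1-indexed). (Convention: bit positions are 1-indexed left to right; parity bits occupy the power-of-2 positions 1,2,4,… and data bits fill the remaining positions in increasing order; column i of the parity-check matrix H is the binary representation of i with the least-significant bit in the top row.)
Syndrome s = H · r^T (mod 2), r = 010111111101000:
  s[0] = (101010101010101)·(010111111101000) mod 2 = 0+0+0+0+1+0+1+0+1+0+0+0+0+0+0 mod 2 = 1
  s[1] = (011001100110011)·(010111111101000) mod 2 = 0+1+0+0+0+1+1+0+0+1+0+0+0+0+0 mod 2 = 0
  s[2] = (000111100001111)·(010111111101000) mod 2 = 0+0+0+1+1+1+1+0+0+0+0+1+0+0+0 mod 2 = 1
  s[3] = (000000011111111)·(010111111101000) mod 2 = 0+0+0+0+0+0+0+1+1+1+0+1+0+0+0 mod 2 = 0
Syndrome = 1010
Column i of H is the binary representation of i, so the syndrome is the binary index of the flipped bit.
Read s = 1010 with s[0] as LSB: 1·2^0 + 0·2^1 + 1·2^2 + 0·2^3 = 5.
Error is at bit position 5.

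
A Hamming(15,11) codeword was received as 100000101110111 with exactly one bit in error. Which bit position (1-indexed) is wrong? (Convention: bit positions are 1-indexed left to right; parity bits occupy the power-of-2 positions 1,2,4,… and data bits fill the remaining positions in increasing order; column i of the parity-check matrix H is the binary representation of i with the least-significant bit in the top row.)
Syndrome s = H · r^T (mod 2), r = 100000101110111:
  s[0] = (101010101010101)·(100000101110111) mod 2 = 1+0+0+0+0+0+1+0+1+0+1+0+1+0+1 mod 2 = 0
  s[1] = (011001100110011)·(100000101110111) mod 2 = 0+0+0+0+0+0+1+0+0+1+1+0+0+1+1 mod 2 = 1
  s[2] = (000111100001111)·(100000101110111) mod 2 = 0+0+0+0+0+0+1+0+0+0+0+0+1+1+1 mod 2 = 0
  s[3] = (000000011111111)·(100000101110111) mod 2 = 0+0+0+0+0+0+0+0+1+1+1+0+1+1+1 mod 2 = 0
Syndrome = 0100
Column i of H is the binary representation of i, so the syndrome is the binary index of the flipped bit.
Read s = 0100 with s[0] as LSB: 0·2^0 + 1·2^1 + 0·2^2 + 0·2^3 = 2.
Error is at bit position 2.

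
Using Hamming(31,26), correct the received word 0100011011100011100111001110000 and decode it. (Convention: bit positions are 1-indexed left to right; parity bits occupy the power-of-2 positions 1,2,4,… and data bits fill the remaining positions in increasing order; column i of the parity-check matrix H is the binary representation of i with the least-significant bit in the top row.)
Syndrome s = H · r^T (mod 2), r = 0100011011100011100111001110000:
  s[0] = (1010101010101010101010101010101)·(0100011011100011100111001110000) mod 2 = 0+0+0+0+0+0+1+0+1+0+1+0+0+0+1+0+1+0+0+0+1+0+0+0+1+0+1+0+0+0+0 mod 2 = 0
  s[1] = (0110011001100110011001100110011)·(0100011011100011100111001110000) mod 2 = 0+1+0+0+0+1+1+0+0+1+1+0+0+0+1+0+0+0+0+0+0+1+0+0+0+1+1+0+0+0+0 mod 2 = 1
  s[2] = (0001111000011110000111100001111)·(0100011011100011100111001110000) mod 2 = 0+0+0+0+0+1+1+0+0+0+0+0+0+0+1+0+0+0+0+1+1+1+0+0+0+0+0+0+0+0+0 mod 2 = 0
  s[3] = (0000000111111110000000011111111)·(0100011011100011100111001110000) mod 2 = 0+0+0+0+0+0+0+0+1+1+1+0+0+0+1+0+0+0+0+0+0+0+0+0+1+1+1+0+0+0+0 mod 2 = 1
  s[4] = (0000000000000001111111111111111)·(0100011011100011100111001110000) mod 2 = 0+0+0+0+0+0+0+0+0+0+0+0+0+0+0+1+1+0+0+1+1+1+0+0+1+1+1+0+0+0+0 mod 2 = 0
Syndrome = 01010
Column 10 of H equals this syndrome → error at bit 10 (1-indexed).
Flip bit 10: 0100011011100011100111001110000 → 0100011010100011100111001110000
Extract data bits at positions {3,5,6,7,9,10,11,12,13,14,15,17,18,19,20,21,22,23,24,25,26,27,28,29,30,31}: 00111010001100111001110000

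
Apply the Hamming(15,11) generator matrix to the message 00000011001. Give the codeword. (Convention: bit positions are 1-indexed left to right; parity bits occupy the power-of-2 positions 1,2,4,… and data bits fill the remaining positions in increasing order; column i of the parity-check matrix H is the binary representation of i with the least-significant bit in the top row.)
Codeword c = d · G (mod 2), d = 00000011001:
  c[0] = d·G[:,0] = (00000011001)·(11011010101) mod 2 = 0+0+0+0+0+0+1+0+0+0+1 mod 2 = 0
  c[1] = d·G[:,1] = (00000011001)·(10110110011) mod 2 = 0+0+0+0+0+0+1+0+0+0+1 mod 2 = 0
  c[2] = d·G[:,2] = (00000011001)·(10000000000) mod 2 = 0+0+0+0+0+0+0+0+0+0+0 mod 2 = 0
  c[3] = d·G[:,3] = (00000011001)·(01110001111) mod 2 = 0+0+0+0+0+0+0+1+0+0+1 mod 2 = 0
  c[4] = d·G[:,4] = (00000011001)·(01000000000) mod 2 = 0+0+0+0+0+0+0+0+0+0+0 mod 2 = 0
  c[5] = d·G[:,5] = (00000011001)·(00100000000) mod 2 = 0+0+0+0+0+0+0+0+0+0+0 mod 2 = 0
  c[6] = d·G[:,6] = (00000011001)·(00010000000) mod 2 = 0+0+0+0+0+0+0+0+0+0+0 mod 2 = 0
  c[7] = d·G[:,7] = (00000011001)·(00001111111) mod 2 = 0+0+0+0+0+0+1+1+0+0+1 mod 2 = 1
  c[8] = d·G[:,8] = (00000011001)·(00001000000) mod 2 = 0+0+0+0+0+0+0+0+0+0+0 mod 2 = 0
  c[9] = d·G[:,9] = (00000011001)·(00000100000) mod 2 = 0+0+0+0+0+0+0+0+0+0+0 mod 2 = 0
  c[10] = d·G[:,10] = (00000011001)·(00000010000) mod 2 = 0+0+0+0+0+0+1+0+0+0+0 mod 2 = 1
  c[11] = d·G[:,11] = (00000011001)·(00000001000) mod 2 = 0+0+0+0+0+0+0+1+0+0+0 mod 2 = 1
  c[12] = d·G[:,12] = (00000011001)·(00000000100) mod 2 = 0+0+0+0+0+0+0+0+0+0+0 mod 2 = 0
  c[13] = d·G[:,13] = (00000011001)·(00000000010) mod 2 = 0+0+0+0+0+0+0+0+0+0+0 mod 2 = 0
  c[14] = d·G[:,14] = (00000011001)·(00000000001) mod 2 = 0+0+0+0+0+0+0+0+0+0+1 mod 2 = 1
Codeword = 000000010011001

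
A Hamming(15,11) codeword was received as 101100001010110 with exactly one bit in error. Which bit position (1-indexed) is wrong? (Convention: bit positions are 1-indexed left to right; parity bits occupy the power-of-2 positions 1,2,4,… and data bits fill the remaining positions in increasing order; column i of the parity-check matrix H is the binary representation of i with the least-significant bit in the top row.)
Syndrome s = H · r^T (mod 2), r = 101100001010110:
  s[0] = (101010101010101)·(101100001010110) mod 2 = 1+0+1+0+0+0+0+0+1+0+1+0+1+0+0 mod 2 = 1
  s[1] = (011001100110011)·(101100001010110) mod 2 = 0+0+1+0+0+0+0+0+0+0+1+0+0+1+0 mod 2 = 1
  s[2] = (000111100001111)·(101100001010110) mod 2 = 0+0+0+1+0+0+0+0+0+0+0+0+1+1+0 mod 2 = 1
  s[3] = (000000011111111)·(101100001010110) mod 2 = 0+0+0+0+0+0+0+0+1+0+1+0+1+1+0 mod 2 = 0
Syndrome = 1110
Column i of H is the binary representation of i, so the syndrome is the binary index of the flipped bit.
Read s = 1110 with s[0] as LSB: 1·2^0 + 1·2^1 + 1·2^2 + 0·2^3 = 7.
Error is at bit position 7.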